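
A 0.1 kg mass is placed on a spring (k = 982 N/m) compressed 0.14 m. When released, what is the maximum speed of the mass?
½kx² = ½mv² ⇒ v = x√(k/m) = (0.14)√(982/0.1) = 13.87 m/s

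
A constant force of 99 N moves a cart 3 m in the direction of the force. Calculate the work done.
W = F·d = (99)(3) = 297.0 J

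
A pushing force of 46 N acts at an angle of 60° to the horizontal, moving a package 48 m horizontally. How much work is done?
W = F·d·cosθ = (46)(48)cos(60°) = 1104 J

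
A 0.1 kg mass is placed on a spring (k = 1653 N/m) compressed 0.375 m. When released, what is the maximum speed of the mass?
½kx² = ½mv² ⇒ v = x√(k/m) = (0.375)√(1653/0.1) = 48.21 m/s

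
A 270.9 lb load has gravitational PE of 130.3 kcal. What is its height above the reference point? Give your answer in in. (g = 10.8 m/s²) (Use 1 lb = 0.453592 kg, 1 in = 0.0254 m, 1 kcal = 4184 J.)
Convert to SI: m = 122.878 kg, PE = 545175 J
h = PE/(mg) = 545175/(122.878·10.8) = 410.807 m = 16170 in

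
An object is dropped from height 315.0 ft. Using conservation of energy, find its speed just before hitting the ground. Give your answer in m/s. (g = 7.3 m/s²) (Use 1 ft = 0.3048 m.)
Convert to SI: h = 96.012 m
mgh = ½mv² ⇒ v = √(2gh) = √(2·7.3·96.012) = 37.44 m/s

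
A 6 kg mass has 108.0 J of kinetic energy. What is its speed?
v = √(2·KE/m) = √(2·108.0/6) = 6.0 m/s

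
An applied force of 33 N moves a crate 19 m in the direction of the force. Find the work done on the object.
W = F·d = (33)(19) = 627.0 J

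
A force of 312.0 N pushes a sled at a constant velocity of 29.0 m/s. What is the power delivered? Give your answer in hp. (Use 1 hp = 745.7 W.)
P = Fv = (312.0)(29.0) = 9048.0 W = 12.13 hp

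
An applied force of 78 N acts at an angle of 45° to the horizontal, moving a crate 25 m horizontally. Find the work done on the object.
W = F·d·cosθ = (78)(25)cos(45°) = 1379 J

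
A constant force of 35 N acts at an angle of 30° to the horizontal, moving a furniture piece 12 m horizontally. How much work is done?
W = F·d·cosθ = (35)(12)cos(30°) = 363.7 J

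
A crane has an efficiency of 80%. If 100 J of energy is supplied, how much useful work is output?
W_out = η·W_in = 0.8·100 = 80.0 J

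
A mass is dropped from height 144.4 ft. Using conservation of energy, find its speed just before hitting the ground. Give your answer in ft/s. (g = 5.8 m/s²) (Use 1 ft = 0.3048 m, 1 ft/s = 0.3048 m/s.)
Convert to SI: h = 44.0131 m
mgh = ½mv² ⇒ v = √(2gh) = √(2·5.8·44.0131) = 22.5954 m/s = 74.13 ft/s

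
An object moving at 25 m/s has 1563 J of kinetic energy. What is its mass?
m = 2·KE/v² = 2·1563/(25)² = 5.002 kg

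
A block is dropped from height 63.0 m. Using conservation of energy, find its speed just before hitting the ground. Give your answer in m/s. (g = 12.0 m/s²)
mgh = ½mv² ⇒ v = √(2gh) = √(2·12.0·63.0) = 38.88 m/s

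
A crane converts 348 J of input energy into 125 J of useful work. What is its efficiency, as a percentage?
η = W_out/W_in = 125/348 = 35.92%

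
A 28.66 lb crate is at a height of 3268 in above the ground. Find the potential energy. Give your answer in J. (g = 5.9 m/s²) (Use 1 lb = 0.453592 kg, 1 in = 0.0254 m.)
Convert to SI: m = 12.9999 kg, h = 83.0072 m
PE = mgh = (12.9999)(5.9)(83.0072) = 6367 J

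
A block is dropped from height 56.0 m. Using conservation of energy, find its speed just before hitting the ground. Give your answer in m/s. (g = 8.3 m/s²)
mgh = ½mv² ⇒ v = √(2gh) = √(2·8.3·56.0) = 30.49 m/s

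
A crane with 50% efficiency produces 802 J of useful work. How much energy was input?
W_in = W_out/η = 802/0.5 = 1604 J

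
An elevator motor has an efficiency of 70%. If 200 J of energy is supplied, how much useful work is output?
W_out = η·W_in = 0.7·200 = 140.0 J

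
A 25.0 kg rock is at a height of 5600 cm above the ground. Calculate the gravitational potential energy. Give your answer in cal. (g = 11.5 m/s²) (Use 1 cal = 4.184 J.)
Convert to SI: m = 25.0 kg, h = 56.0 m
PE = mgh = (25.0)(11.5)(56.0) = 16100.0 J = 3848 cal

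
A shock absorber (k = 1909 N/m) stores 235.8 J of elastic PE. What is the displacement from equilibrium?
x = √(2·PE/k) = √(2·235.8/1909) = 0.497 m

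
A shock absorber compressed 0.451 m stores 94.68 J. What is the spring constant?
k = 2·PE/x² = 2·94.68/(0.451)² = 931.0 N/m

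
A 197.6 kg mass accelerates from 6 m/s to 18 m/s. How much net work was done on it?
W = ΔKE = ½m(v₂² − v₁²) = ½(197.6)(18² − 6²) = 28454.4 J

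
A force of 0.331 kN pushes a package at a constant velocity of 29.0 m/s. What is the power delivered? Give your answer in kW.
Convert to SI: F = 331.0 N, v = 29.0 m/s
P = Fv = (331.0)(29.0) = 9599.0 W = 9.599 kW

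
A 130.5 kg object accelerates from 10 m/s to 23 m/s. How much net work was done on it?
W = ΔKE = ½m(v₂² − v₁²) = ½(130.5)(23² − 10²) = 27992.25 J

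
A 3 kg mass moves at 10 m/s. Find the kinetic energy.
KE = ½mv² = ½(3)(10)² = 150.0 J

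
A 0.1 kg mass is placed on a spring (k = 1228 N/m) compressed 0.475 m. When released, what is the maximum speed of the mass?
½kx² = ½mv² ⇒ v = x√(k/m) = (0.475)√(1228/0.1) = 52.64 m/s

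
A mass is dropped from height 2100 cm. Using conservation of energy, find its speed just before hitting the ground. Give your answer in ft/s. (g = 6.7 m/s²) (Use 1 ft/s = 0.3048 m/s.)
Convert to SI: h = 21.0 m
mgh = ½mv² ⇒ v = √(2gh) = √(2·6.7·21.0) = 16.775 m/s = 55.04 ft/s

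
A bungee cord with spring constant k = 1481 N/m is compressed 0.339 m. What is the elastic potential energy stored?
PE = ½kx² = ½(1481)(0.339)² = 85.1 J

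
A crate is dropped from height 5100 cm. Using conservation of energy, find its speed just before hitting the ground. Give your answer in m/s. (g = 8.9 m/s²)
Convert to SI: h = 51.0 m
mgh = ½mv² ⇒ v = √(2gh) = √(2·8.9·51.0) = 30.13 m/s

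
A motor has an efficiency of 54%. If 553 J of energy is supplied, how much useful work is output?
W_out = η·W_in = 0.54·553 = 298.62 J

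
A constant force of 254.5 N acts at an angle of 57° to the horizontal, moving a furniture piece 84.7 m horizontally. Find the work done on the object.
W = F·d·cosθ = (254.5)(84.7)cos(57°) = 11740 J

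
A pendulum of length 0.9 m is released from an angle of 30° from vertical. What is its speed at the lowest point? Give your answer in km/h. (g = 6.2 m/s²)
h = L(1 − cosθ) = 0.9(1 − cos30°) = 0.120577 m
v = √(2gh) = √(2·6.2·0.120577) = 1.22277 m/s = 4.402 km/h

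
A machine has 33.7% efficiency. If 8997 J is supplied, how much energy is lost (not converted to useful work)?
W_lost = W_in(1 − η) = 8997·(1 − 0.337) = 5965 J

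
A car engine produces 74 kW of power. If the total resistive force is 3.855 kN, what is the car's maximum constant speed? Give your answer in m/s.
Convert to SI: F = 3855.0 N
P = Fv ⇒ v = P/F = 74000 W/3855.0 N = 19.2 m/s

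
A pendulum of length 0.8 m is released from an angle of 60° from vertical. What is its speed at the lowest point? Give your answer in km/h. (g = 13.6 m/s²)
h = L(1 − cosθ) = 0.8(1 − cos60°) = 0.4 m
v = √(2gh) = √(2·13.6·0.4) = 3.29848 m/s = 11.87 km/h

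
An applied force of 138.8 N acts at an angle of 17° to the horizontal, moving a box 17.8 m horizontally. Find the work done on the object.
W = F·d·cosθ = (138.8)(17.8)cos(17°) = 2363 J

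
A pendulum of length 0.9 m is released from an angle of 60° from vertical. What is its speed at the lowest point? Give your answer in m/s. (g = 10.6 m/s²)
h = L(1 − cosθ) = 0.9(1 − cos60°) = 0.45 m
v = √(2gh) = √(2·10.6·0.45) = 3.089 m/s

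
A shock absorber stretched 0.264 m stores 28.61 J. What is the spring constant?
k = 2·PE/x² = 2·28.61/(0.264)² = 821.0 N/m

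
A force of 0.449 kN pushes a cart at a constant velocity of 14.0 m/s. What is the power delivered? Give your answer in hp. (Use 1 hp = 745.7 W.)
Convert to SI: F = 449.0 N, v = 14.0 m/s
P = Fv = (449.0)(14.0) = 6286.0 W = 8.43 hp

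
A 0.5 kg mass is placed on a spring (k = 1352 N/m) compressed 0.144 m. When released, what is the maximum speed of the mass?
½kx² = ½mv² ⇒ v = x√(k/m) = (0.144)√(1352/0.5) = 7.488 m/s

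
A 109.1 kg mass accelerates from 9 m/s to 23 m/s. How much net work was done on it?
W = ΔKE = ½m(v₂² − v₁²) = ½(109.1)(23² − 9²) = 24438.4 J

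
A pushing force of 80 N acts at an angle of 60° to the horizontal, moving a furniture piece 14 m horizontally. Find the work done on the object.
W = F·d·cosθ = (80)(14)cos(60°) = 560.0 J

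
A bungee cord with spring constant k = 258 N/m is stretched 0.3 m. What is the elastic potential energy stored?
PE = ½kx² = ½(258)(0.3)² = 11.61 J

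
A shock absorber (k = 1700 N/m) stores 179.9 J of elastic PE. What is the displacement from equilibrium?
x = √(2·PE/k) = √(2·179.9/1700) = 0.4601 m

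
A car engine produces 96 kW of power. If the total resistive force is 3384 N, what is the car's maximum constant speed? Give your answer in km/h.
P = Fv ⇒ v = P/F = 96000 W/3384.0 N = 28.3688 m/s = 102.1 km/h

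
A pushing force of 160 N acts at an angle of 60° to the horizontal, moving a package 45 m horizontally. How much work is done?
W = F·d·cosθ = (160)(45)cos(60°) = 3600 J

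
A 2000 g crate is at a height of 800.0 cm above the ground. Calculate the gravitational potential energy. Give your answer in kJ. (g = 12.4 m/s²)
Convert to SI: m = 2.0 kg, h = 8.0 m
PE = mgh = (2.0)(12.4)(8.0) = 198.4 J = 0.1984 kJ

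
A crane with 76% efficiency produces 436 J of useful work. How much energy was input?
W_in = W_out/η = 436/0.76 = 573.7 J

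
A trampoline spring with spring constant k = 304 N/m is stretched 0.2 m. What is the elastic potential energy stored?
PE = ½kx² = ½(304)(0.2)² = 6.08 J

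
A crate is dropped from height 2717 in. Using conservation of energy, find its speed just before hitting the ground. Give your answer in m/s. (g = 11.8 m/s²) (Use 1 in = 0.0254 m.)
Convert to SI: h = 69.0118 m
mgh = ½mv² ⇒ v = √(2gh) = √(2·11.8·69.0118) = 40.36 m/s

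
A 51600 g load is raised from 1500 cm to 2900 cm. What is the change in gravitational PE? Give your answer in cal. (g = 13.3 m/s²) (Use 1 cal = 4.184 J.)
Convert to SI: m = 51.6 kg, Δh = 14.0 m
ΔPE = mgΔh = (51.6)(13.3)(14.0) = 9607.92 J = 2296 cal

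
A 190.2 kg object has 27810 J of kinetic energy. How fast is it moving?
v = √(2·KE/m) = √(2·27810/190.2) = 17.1 m/s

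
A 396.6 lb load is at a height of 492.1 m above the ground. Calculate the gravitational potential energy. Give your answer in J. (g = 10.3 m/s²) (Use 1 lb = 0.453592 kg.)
Convert to SI: m = 179.895 kg, h = 492.1 m
PE = mgh = (179.895)(10.3)(492.1) = 911800 J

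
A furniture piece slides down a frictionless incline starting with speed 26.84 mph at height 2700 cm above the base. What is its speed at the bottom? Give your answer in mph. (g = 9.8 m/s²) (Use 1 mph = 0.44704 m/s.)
Convert to SI: v₀ = 11.9986 m/s, h = 27.0 m
½mv₀² + mgh = ½mv² ⇒ v = √(v₀² + 2gh) = √(11.9986² + 2·9.8·27.0) = 25.9454 m/s = 58.04 mph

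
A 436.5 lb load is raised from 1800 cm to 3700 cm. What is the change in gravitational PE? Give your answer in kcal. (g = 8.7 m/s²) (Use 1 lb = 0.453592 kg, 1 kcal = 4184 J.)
Convert to SI: m = 197.993 kg, Δh = 19.0 m
ΔPE = mgΔh = (197.993)(8.7)(19.0) = 32728.2 J = 7.822 kcal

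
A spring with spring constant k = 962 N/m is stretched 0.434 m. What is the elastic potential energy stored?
PE = ½kx² = ½(962)(0.434)² = 90.6 J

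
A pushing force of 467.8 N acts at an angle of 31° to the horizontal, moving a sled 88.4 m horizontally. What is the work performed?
W = F·d·cosθ = (467.8)(88.4)cos(31°) = 35450 J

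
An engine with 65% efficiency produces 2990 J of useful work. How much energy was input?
W_in = W_out/η = 2990/0.65 = 4600 J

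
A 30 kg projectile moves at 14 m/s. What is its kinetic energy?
KE = ½mv² = ½(30)(14)² = 2940.0 J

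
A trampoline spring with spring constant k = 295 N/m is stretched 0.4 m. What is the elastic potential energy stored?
PE = ½kx² = ½(295)(0.4)² = 23.6 J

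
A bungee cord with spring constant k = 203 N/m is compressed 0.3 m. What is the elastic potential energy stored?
PE = ½kx² = ½(203)(0.3)² = 9.135 J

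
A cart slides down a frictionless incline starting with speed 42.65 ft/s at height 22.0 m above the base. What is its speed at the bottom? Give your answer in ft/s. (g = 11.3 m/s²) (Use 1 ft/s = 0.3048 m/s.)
Convert to SI: v₀ = 12.9997 m/s, h = 22.0 m
½mv₀² + mgh = ½mv² ⇒ v = √(v₀² + 2gh) = √(12.9997² + 2·11.3·22.0) = 25.8107 m/s = 84.68 ft/s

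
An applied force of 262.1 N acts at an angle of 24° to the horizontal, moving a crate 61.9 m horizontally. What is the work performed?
W = F·d·cosθ = (262.1)(61.9)cos(24°) = 14820 J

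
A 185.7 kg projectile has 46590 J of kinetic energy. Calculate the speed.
v = √(2·KE/m) = √(2·46590/185.7) = 22.4 m/s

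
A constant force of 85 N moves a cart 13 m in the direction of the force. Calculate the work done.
W = F·d = (85)(13) = 1105 J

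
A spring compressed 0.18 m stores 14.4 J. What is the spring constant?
k = 2·PE/x² = 2·14.4/(0.18)² = 888.9 N/m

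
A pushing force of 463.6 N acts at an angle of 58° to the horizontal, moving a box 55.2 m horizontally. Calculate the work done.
W = F·d·cosθ = (463.6)(55.2)cos(58°) = 13560 J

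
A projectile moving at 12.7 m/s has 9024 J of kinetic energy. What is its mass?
m = 2·KE/v² = 2·9024/(12.7)² = 111.9 kg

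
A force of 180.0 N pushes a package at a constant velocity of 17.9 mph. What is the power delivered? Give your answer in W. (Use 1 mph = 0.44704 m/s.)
Convert to SI: F = 180.0 N, v = 8.00202 m/s
P = Fv = (180.0)(8.00202) = 1440 W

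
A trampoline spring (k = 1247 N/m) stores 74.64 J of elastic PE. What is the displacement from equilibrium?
x = √(2·PE/k) = √(2·74.64/1247) = 0.346 m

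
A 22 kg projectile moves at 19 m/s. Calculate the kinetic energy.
KE = ½mv² = ½(22)(19)² = 3971.0 J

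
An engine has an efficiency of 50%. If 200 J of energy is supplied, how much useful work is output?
W_out = η·W_in = 0.5·200 = 100.0 J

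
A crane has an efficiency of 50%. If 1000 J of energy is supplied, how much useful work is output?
W_out = η·W_in = 0.5·1000 = 500.0 J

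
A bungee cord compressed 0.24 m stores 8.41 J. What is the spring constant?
k = 2·PE/x² = 2·8.41/(0.24)² = 292.0 N/m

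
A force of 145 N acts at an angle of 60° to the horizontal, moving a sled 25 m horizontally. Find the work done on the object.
W = F·d·cosθ = (145)(25)cos(60°) = 1813 J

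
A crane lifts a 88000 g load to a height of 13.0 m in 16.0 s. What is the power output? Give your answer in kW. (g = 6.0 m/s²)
Convert to SI: m = 88.0 kg, h = 13.0 m, t = 16.0 s
P = mgh/t = (88.0)(6.0)(13.0)/16.0 = 429.0 W = 0.429 kW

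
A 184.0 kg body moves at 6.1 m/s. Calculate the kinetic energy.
KE = ½mv² = ½(184.0)(6.1)² = 3423 J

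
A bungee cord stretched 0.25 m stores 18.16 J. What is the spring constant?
k = 2·PE/x² = 2·18.16/(0.25)² = 581.1 N/m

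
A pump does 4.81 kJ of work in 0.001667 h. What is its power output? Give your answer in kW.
Convert to SI: W = 4810.0 J, t = 6.0012 s
P = W/t = 4810.0/6.0012 = 801.506 W = 0.8015 kW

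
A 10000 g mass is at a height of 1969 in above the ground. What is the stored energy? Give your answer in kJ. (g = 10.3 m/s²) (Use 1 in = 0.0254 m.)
Convert to SI: m = 10.0 kg, h = 50.0126 m
PE = mgh = (10.0)(10.3)(50.0126) = 5151.3 J = 5.151 kJ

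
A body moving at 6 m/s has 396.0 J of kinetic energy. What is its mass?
m = 2·KE/v² = 2·396.0/(6)² = 22.0 kg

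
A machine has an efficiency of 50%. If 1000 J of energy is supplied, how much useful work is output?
W_out = η·W_in = 0.5·1000 = 500.0 J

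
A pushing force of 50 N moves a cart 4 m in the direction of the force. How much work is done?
W = F·d = (50)(4) = 200.0 J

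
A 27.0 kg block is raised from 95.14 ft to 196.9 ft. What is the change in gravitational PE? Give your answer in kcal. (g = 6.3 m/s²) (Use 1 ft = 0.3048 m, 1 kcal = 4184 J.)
Convert to SI: m = 27.0 kg, Δh = 31.0164 m
ΔPE = mgΔh = (27.0)(6.3)(31.0164) = 5275.9 J = 1.261 kcal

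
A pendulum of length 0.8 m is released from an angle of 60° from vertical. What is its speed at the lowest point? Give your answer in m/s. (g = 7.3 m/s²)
h = L(1 − cosθ) = 0.8(1 − cos60°) = 0.4 m
v = √(2gh) = √(2·7.3·0.4) = 2.417 m/s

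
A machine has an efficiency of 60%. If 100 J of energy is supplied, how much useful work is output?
W_out = η·W_in = 0.6·100 = 60.0 J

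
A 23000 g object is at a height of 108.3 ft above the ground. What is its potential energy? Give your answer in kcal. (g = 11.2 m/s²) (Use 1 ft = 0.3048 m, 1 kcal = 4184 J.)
Convert to SI: m = 23.0 kg, h = 33.0098 m
PE = mgh = (23.0)(11.2)(33.0098) = 8503.33 J = 2.032 kcal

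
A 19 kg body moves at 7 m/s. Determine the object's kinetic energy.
KE = ½mv² = ½(19)(7)² = 465.5 J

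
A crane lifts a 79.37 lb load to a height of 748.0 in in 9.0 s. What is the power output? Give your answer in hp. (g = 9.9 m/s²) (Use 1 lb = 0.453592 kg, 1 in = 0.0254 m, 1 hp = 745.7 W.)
Convert to SI: m = 36.0016 kg, h = 18.9992 m, t = 9.0 s
P = mgh/t = (36.0016)(9.9)(18.9992)/9.0 = 752.402 W = 1.009 hp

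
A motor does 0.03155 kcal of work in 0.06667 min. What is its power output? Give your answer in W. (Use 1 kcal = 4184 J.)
Convert to SI: W = 132.005 J, t = 4.0002 s
P = W/t = 132.005/4.0002 = 33.0 W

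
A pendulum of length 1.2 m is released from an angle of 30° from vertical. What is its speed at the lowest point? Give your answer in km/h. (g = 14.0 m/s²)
h = L(1 − cosθ) = 1.2(1 − cos30°) = 0.16077 m
v = √(2gh) = √(2·14.0·0.16077) = 2.12168 m/s = 7.638 km/h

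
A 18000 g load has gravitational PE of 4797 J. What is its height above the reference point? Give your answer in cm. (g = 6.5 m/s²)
Convert to SI: m = 18.0 kg, PE = 4797.0 J
h = PE/(mg) = 4797.0/(18.0·6.5) = 41.0 m = 4100 cm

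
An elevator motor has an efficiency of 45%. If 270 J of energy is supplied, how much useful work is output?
W_out = η·W_in = 0.45·270 = 121.5 J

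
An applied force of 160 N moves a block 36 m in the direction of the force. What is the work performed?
W = F·d = (160)(36) = 5760 J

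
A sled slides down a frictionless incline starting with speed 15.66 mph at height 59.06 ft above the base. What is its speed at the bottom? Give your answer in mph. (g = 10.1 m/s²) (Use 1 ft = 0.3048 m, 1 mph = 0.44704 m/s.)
Convert to SI: v₀ = 7.00065 m/s, h = 18.0015 m
½mv₀² + mgh = ½mv² ⇒ v = √(v₀² + 2gh) = √(7.00065² + 2·10.1·18.0015) = 20.3135 m/s = 45.44 mph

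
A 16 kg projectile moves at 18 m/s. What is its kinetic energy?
KE = ½mv² = ½(16)(18)² = 2592.0 J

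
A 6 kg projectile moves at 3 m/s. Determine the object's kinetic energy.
KE = ½mv² = ½(6)(3)² = 27.0 J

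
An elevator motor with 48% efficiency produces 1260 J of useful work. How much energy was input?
W_in = W_out/η = 1260/0.48 = 2625 J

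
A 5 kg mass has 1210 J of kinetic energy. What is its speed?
v = √(2·KE/m) = √(2·1210/5) = 22.0 m/s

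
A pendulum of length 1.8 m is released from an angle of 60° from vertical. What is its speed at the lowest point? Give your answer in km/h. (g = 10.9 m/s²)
h = L(1 − cosθ) = 1.8(1 − cos60°) = 0.9 m
v = √(2gh) = √(2·10.9·0.9) = 4.42945 m/s = 15.95 km/h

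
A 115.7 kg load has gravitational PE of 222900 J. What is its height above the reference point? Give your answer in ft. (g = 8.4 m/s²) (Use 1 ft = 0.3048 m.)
h = PE/(mg) = 222900/(115.7·8.4) = 229.349 m = 752.5 ft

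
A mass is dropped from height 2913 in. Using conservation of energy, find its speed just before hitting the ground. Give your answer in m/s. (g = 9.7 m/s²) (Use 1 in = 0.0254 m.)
Convert to SI: h = 73.9902 m
mgh = ½mv² ⇒ v = √(2gh) = √(2·9.7·73.9902) = 37.89 m/s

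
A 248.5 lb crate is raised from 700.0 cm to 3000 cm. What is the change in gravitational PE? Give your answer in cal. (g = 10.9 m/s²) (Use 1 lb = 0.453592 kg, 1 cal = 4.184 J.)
Convert to SI: m = 112.718 kg, Δh = 23.0 m
ΔPE = mgΔh = (112.718)(10.9)(23.0) = 28258.3 J = 6754 cal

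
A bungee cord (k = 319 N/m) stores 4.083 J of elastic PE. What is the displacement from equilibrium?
x = √(2·PE/k) = √(2·4.083/319) = 0.16 m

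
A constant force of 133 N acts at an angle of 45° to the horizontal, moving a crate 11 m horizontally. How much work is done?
W = F·d·cosθ = (133)(11)cos(45°) = 1034 J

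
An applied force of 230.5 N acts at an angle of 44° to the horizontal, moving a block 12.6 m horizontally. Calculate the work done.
W = F·d·cosθ = (230.5)(12.6)cos(44°) = 2089 J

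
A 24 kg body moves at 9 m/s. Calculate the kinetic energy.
KE = ½mv² = ½(24)(9)² = 972.0 J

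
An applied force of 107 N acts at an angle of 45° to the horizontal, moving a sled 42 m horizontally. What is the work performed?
W = F·d·cosθ = (107)(42)cos(45°) = 3178 J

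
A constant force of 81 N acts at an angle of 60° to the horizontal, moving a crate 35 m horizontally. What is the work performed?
W = F·d·cosθ = (81)(35)cos(60°) = 1418 J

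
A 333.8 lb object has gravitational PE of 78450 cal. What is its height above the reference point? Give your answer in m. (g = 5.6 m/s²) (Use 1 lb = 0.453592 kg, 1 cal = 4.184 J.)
Convert to SI: m = 151.409 kg, PE = 328235 J
h = PE/(mg) = 328235/(151.409·5.6) = 387.1 m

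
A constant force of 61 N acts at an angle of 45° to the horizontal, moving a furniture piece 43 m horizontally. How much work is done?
W = F·d·cosθ = (61)(43)cos(45°) = 1855 J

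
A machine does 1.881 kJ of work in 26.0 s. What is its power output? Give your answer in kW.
Convert to SI: W = 1881.0 J, t = 26.0 s
P = W/t = 1881.0/26.0 = 72.3462 W = 0.07235 kW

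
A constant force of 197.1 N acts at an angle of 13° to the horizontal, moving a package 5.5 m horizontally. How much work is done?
W = F·d·cosθ = (197.1)(5.5)cos(13°) = 1056 J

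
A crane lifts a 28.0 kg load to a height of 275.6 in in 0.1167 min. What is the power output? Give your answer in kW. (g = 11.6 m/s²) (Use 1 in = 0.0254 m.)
Convert to SI: m = 28.0 kg, h = 7.00024 m, t = 7.002 s
P = mgh/t = (28.0)(11.6)(7.00024)/7.002 = 324.718 W = 0.3247 kW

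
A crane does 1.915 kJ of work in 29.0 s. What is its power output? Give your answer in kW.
Convert to SI: W = 1915.0 J, t = 29.0 s
P = W/t = 1915.0/29.0 = 66.0345 W = 0.06603 kW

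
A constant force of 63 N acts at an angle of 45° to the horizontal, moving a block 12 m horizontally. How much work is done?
W = F·d·cosθ = (63)(12)cos(45°) = 534.6 J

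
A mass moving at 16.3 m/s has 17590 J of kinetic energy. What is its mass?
m = 2·KE/v² = 2·17590/(16.3)² = 132.4 kg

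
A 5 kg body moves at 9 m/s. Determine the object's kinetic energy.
KE = ½mv² = ½(5)(9)² = 202.5 J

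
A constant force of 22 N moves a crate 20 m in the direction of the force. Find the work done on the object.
W = F·d = (22)(20) = 440.0 J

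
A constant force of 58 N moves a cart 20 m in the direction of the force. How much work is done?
W = F·d = (58)(20) = 1160 J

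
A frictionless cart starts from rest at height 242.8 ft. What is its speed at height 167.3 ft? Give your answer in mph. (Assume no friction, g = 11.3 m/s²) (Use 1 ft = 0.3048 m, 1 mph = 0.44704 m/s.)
Convert to SI: h₁−h₂ = 23.0124 m
mgh₁ = mgh₂ + ½mv² ⇒ v = √(2g(h₁−h₂)) = √(2·11.3·23.0124) = 22.8053 m/s = 51.01 mph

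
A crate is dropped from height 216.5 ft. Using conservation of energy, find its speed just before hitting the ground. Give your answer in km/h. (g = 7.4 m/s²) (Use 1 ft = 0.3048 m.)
Convert to SI: h = 65.9892 m
mgh = ½mv² ⇒ v = √(2gh) = √(2·7.4·65.9892) = 31.2512 m/s = 112.5 km/h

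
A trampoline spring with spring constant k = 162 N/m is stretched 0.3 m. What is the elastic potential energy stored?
PE = ½kx² = ½(162)(0.3)² = 7.29 J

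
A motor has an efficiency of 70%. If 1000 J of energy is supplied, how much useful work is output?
W_out = η·W_in = 0.7·1000 = 700.0 J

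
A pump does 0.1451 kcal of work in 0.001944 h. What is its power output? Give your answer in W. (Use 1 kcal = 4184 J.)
Convert to SI: W = 607.098 J, t = 6.9984 s
P = W/t = 607.098/6.9984 = 86.75 W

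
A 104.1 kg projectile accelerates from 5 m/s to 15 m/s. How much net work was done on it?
W = ΔKE = ½m(v₂² − v₁²) = ½(104.1)(15² − 5²) = 10410.0 J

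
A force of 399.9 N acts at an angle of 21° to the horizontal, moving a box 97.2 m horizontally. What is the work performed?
W = F·d·cosθ = (399.9)(97.2)cos(21°) = 36290 J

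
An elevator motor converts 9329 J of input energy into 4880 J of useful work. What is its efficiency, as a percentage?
η = W_out/W_in = 4880/9329 = 52.31%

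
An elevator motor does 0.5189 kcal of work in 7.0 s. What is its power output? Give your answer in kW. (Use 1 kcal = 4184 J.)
Convert to SI: W = 2171.08 J, t = 7.0 s
P = W/t = 2171.08/7.0 = 310.154 W = 0.3102 kW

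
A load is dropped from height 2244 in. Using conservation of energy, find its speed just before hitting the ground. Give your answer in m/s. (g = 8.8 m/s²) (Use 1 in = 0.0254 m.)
Convert to SI: h = 56.9976 m
mgh = ½mv² ⇒ v = √(2gh) = √(2·8.8·56.9976) = 31.67 m/s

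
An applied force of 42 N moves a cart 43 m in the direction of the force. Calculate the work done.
W = F·d = (42)(43) = 1806 J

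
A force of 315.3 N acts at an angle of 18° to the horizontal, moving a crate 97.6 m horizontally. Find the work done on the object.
W = F·d·cosθ = (315.3)(97.6)cos(18°) = 29270 J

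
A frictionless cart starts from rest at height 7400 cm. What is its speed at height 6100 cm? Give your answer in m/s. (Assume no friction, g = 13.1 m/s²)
Convert to SI: h₁−h₂ = 13.0 m
mgh₁ = mgh₂ + ½mv² ⇒ v = √(2g(h₁−h₂)) = √(2·13.1·13.0) = 18.46 m/s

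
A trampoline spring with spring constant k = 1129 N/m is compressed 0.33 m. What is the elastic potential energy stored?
PE = ½kx² = ½(1129)(0.33)² = 61.47 J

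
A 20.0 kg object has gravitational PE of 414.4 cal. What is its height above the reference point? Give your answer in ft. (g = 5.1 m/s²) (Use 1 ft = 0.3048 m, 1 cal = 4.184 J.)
Convert to SI: m = 20.0 kg, PE = 1733.85 J
h = PE/(mg) = 1733.85/(20.0·5.1) = 16.9985 m = 55.77 ft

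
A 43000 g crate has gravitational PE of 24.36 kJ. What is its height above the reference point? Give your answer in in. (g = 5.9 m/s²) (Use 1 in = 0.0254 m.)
Convert to SI: m = 43.0 kg, PE = 24360.0 J
h = PE/(mg) = 24360.0/(43.0·5.9) = 96.0189 m = 3780 in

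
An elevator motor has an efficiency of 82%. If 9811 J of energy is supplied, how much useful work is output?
W_out = η·W_in = 0.82·9811 = 8045.02 J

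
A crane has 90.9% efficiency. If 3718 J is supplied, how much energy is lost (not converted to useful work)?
W_lost = W_in(1 − η) = 3718·(1 − 0.909) = 338.3 J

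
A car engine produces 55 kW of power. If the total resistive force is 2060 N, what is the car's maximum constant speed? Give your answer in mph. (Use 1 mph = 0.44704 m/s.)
P = Fv ⇒ v = P/F = 55000 W/2060.0 N = 26.699 m/s = 59.72 mph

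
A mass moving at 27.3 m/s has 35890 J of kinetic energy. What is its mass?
m = 2·KE/v² = 2·35890/(27.3)² = 96.31 kg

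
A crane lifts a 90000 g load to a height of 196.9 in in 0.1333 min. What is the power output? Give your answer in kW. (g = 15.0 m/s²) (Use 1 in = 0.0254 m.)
Convert to SI: m = 90.0 kg, h = 5.00126 m, t = 7.998 s
P = mgh/t = (90.0)(15.0)(5.00126)/7.998 = 844.174 W = 0.8442 kW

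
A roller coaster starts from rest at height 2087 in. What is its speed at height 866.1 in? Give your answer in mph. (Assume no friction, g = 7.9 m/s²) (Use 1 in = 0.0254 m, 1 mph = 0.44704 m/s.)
Convert to SI: h₁−h₂ = 31.0109 m
mgh₁ = mgh₂ + ½mv² ⇒ v = √(2g(h₁−h₂)) = √(2·7.9·31.0109) = 22.1353 m/s = 49.52 mph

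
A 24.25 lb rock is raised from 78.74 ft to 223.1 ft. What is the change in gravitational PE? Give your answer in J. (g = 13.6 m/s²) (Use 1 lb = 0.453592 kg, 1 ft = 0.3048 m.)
Convert to SI: m = 10.9996 kg, Δh = 44.0009 m
ΔPE = mgΔh = (10.9996)(13.6)(44.0009) = 6582 J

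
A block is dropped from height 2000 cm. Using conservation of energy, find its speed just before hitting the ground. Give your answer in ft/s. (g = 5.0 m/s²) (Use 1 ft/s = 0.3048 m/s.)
Convert to SI: h = 20.0 m
mgh = ½mv² ⇒ v = √(2gh) = √(2·5.0·20.0) = 14.1421 m/s = 46.4 ft/s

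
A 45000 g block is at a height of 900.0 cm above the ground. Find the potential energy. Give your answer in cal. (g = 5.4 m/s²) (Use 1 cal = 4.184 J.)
Convert to SI: m = 45.0 kg, h = 9.0 m
PE = mgh = (45.0)(5.4)(9.0) = 2187.0 J = 522.7 cal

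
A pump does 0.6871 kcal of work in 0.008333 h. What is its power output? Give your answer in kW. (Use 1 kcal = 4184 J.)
Convert to SI: W = 2874.83 J, t = 29.9988 s
P = W/t = 2874.83/29.9988 = 95.8314 W = 0.09583 kW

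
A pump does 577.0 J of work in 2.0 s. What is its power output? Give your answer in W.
P = W/t = 577.0/2.0 = 288.5 W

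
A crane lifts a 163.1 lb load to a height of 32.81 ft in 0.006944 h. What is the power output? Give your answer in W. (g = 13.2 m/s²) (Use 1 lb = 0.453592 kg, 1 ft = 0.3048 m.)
Convert to SI: m = 73.9809 kg, h = 10.0005 m, t = 24.9984 s
P = mgh/t = (73.9809)(13.2)(10.0005)/24.9984 = 390.7 W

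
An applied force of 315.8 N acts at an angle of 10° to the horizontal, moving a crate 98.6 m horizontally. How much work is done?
W = F·d·cosθ = (315.8)(98.6)cos(10°) = 30660 J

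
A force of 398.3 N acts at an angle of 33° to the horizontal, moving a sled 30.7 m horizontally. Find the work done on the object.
W = F·d·cosθ = (398.3)(30.7)cos(33°) = 10260 J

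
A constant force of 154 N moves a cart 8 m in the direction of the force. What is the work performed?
W = F·d = (154)(8) = 1232 J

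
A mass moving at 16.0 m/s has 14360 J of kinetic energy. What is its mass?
m = 2·KE/v² = 2·14360/(16.0)² = 112.2 kg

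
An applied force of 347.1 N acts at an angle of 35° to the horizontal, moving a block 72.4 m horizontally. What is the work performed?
W = F·d·cosθ = (347.1)(72.4)cos(35°) = 20590 J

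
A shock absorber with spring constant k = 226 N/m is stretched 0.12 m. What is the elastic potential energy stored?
PE = ½kx² = ½(226)(0.12)² = 1.627 J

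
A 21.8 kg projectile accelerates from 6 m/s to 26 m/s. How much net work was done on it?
W = ΔKE = ½m(v₂² − v₁²) = ½(21.8)(26² − 6²) = 6976.0 J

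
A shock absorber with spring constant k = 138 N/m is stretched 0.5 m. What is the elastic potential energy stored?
PE = ½kx² = ½(138)(0.5)² = 17.25 J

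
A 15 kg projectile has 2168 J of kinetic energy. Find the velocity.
v = √(2·KE/m) = √(2·2168/15) = 17.0 m/s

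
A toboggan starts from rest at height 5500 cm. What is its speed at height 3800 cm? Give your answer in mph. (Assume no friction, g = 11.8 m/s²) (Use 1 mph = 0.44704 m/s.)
Convert to SI: h₁−h₂ = 17.0 m
mgh₁ = mgh₂ + ½mv² ⇒ v = √(2g(h₁−h₂)) = √(2·11.8·17.0) = 20.03 m/s = 44.81 mph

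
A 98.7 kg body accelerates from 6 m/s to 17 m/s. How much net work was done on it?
W = ΔKE = ½m(v₂² − v₁²) = ½(98.7)(17² − 6²) = 12485.55 J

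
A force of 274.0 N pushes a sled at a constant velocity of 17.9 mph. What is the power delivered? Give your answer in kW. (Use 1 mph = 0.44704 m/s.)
Convert to SI: F = 274.0 N, v = 8.00202 m/s
P = Fv = (274.0)(8.00202) = 2192.55 W = 2.193 kW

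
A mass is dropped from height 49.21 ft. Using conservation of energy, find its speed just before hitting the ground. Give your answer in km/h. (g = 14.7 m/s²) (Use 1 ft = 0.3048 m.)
Convert to SI: h = 14.9992 m
mgh = ½mv² ⇒ v = √(2gh) = √(2·14.7·14.9992) = 20.9994 m/s = 75.6 km/h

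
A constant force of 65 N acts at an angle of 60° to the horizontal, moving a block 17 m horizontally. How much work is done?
W = F·d·cosθ = (65)(17)cos(60°) = 552.5 J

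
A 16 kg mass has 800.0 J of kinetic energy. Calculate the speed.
v = √(2·KE/m) = √(2·800.0/16) = 10.0 m/s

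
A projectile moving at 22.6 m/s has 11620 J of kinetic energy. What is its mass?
m = 2·KE/v² = 2·11620/(22.6)² = 45.5 kg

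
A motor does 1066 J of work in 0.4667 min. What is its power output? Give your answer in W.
Convert to SI: W = 1066.0 J, t = 28.002 s
P = W/t = 1066.0/28.002 = 38.07 W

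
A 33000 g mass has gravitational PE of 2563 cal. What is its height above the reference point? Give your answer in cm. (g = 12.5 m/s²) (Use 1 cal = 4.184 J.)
Convert to SI: m = 33.0 kg, PE = 10723.6 J
h = PE/(mg) = 10723.6/(33.0·12.5) = 25.9966 m = 2600 cm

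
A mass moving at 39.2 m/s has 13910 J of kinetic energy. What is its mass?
m = 2·KE/v² = 2·13910/(39.2)² = 18.1 kg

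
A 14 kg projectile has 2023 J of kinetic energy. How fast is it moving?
v = √(2·KE/m) = √(2·2023/14) = 17.0 m/s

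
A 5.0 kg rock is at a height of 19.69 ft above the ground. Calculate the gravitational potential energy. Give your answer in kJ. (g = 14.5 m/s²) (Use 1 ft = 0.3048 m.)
Convert to SI: m = 5.0 kg, h = 6.00151 m
PE = mgh = (5.0)(14.5)(6.00151) = 435.11 J = 0.4351 kJ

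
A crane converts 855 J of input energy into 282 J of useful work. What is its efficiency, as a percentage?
η = W_out/W_in = 282/855 = 32.98%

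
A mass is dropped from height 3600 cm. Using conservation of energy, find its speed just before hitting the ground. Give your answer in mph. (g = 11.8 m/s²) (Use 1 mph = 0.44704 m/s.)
Convert to SI: h = 36.0 m
mgh = ½mv² ⇒ v = √(2gh) = √(2·11.8·36.0) = 29.1479 m/s = 65.2 mph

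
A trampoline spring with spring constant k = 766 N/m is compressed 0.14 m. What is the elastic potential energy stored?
PE = ½kx² = ½(766)(0.14)² = 7.507 J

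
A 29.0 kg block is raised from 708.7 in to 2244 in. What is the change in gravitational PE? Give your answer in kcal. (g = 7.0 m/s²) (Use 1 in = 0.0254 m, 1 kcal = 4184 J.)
Convert to SI: m = 29.0 kg, Δh = 38.9966 m
ΔPE = mgΔh = (29.0)(7.0)(38.9966) = 7916.31 J = 1.892 kcal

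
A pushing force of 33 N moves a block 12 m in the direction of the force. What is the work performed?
W = F·d = (33)(12) = 396.0 J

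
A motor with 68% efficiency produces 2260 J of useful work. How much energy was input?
W_in = W_out/η = 2260/0.68 = 3324 J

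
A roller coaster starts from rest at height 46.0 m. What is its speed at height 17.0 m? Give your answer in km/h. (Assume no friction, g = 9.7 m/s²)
mgh₁ = mgh₂ + ½mv² ⇒ v = √(2g(h₁−h₂)) = √(2·9.7·29.0) = 23.7192 m/s = 85.39 km/h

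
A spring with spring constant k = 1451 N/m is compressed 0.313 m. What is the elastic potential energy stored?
PE = ½kx² = ½(1451)(0.313)² = 71.08 J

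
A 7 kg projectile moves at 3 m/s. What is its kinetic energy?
KE = ½mv² = ½(7)(3)² = 31.5 J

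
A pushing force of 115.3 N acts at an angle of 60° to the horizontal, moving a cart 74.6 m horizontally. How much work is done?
W = F·d·cosθ = (115.3)(74.6)cos(60°) = 4301 J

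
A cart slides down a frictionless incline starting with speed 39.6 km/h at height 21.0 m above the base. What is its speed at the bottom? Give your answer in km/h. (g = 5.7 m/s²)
Convert to SI: v₀ = 11.0 m/s, h = 21.0 m
½mv₀² + mgh = ½mv² ⇒ v = √(v₀² + 2gh) = √(11.0² + 2·5.7·21.0) = 18.9842 m/s = 68.34 km/h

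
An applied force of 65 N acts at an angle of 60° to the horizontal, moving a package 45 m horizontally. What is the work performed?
W = F·d·cosθ = (65)(45)cos(60°) = 1463 J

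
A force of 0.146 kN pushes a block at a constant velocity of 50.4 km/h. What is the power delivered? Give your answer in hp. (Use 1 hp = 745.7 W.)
Convert to SI: F = 146.0 N, v = 14.0 m/s
P = Fv = (146.0)(14.0) = 2044.0 W = 2.741 hp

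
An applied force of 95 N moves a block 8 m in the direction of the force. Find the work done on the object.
W = F·d = (95)(8) = 760.0 J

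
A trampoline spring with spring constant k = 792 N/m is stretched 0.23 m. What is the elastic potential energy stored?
PE = ½kx² = ½(792)(0.23)² = 20.95 J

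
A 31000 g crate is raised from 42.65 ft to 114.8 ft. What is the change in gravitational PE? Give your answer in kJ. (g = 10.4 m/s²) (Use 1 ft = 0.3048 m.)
Convert to SI: m = 31.0 kg, Δh = 21.9913 m
ΔPE = mgΔh = (31.0)(10.4)(21.9913) = 7090.0 J = 7.09 kJ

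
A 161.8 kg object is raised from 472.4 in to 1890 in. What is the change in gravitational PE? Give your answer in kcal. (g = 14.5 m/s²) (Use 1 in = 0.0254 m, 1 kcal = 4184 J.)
Convert to SI: m = 161.8 kg, Δh = 36.007 m
ΔPE = mgΔh = (161.8)(14.5)(36.007) = 84476.1 J = 20.19 kcal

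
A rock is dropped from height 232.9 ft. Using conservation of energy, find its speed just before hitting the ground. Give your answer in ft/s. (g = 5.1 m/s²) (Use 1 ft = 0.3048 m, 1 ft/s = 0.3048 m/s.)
Convert to SI: h = 70.9879 m
mgh = ½mv² ⇒ v = √(2gh) = √(2·5.1·70.9879) = 26.9087 m/s = 88.28 ft/s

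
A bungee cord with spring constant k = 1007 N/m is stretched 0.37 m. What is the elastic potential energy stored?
PE = ½kx² = ½(1007)(0.37)² = 68.93 J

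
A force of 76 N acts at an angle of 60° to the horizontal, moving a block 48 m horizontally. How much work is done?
W = F·d·cosθ = (76)(48)cos(60°) = 1824 J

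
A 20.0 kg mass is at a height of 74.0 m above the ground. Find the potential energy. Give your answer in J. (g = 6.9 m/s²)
PE = mgh = (20.0)(6.9)(74.0) = 10210 J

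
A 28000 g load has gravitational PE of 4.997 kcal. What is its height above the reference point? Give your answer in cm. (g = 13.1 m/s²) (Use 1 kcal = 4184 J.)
Convert to SI: m = 28.0 kg, PE = 20907.4 J
h = PE/(mg) = 20907.4/(28.0·13.1) = 56.9996 m = 5700 cm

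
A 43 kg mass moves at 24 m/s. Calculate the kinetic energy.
KE = ½mv² = ½(43)(24)² = 12384.0 J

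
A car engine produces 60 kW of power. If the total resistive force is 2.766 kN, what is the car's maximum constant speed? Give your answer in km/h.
Convert to SI: F = 2766.0 N
P = Fv ⇒ v = P/F = 60000 W/2766.0 N = 21.692 m/s = 78.09 km/h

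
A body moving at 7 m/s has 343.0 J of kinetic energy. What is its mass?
m = 2·KE/v² = 2·343.0/(7)² = 14.0 kg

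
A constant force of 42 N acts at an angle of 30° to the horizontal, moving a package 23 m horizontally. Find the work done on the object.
W = F·d·cosθ = (42)(23)cos(30°) = 836.6 J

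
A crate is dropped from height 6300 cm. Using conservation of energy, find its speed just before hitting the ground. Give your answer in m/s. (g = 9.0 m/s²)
Convert to SI: h = 63.0 m
mgh = ½mv² ⇒ v = √(2gh) = √(2·9.0·63.0) = 33.67 m/s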